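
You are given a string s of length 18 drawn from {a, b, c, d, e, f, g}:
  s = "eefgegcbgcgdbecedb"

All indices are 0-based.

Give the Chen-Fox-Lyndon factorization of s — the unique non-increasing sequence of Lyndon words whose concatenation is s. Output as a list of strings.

["eefgeg", "c", "bgcgd", "beced", "b"]

emit factor 1: 'eefgeg' (i=0, period=6)
emit factor 2: 'c' (i=6, period=1)
emit factor 3: 'bgcgd' (i=7, period=5)
emit factor 4: 'beced' (i=12, period=5)
emit factor 5: 'b' (i=17, period=1)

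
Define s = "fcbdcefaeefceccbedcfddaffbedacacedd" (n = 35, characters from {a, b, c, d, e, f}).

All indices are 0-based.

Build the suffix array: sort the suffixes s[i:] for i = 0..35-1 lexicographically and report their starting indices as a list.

[28, 30, 7, 22, 2, 25, 15, 29, 1, 14, 13, 11, 31, 4, 18, 34, 27, 21, 3, 17, 33, 20, 12, 26, 16, 32, 8, 5, 9, 6, 24, 0, 10, 19, 23]

rank→(start, suffix):
  0 → (28, 'acacedd')
  1 → (30, 'acedd')
  2 → (7, 'aeefceccbedcfddaffbedacacedd')
  3 → (22, 'affbedacacedd')
  4 → (2, 'bdcefaeefceccbedcfddaffbedacacedd')
  5 → (25, 'bedacacedd')
  6 → (15, 'bedcfddaffbedacacedd')
  7 → (29, 'cacedd')
  8 → (1, 'cbdcefaeefceccbedcfddaffbedacacedd')
  9 → (14, 'cbedcfddaffbedacacedd')
  10 → (13, 'ccbedcfddaffbedacacedd')
  11 → (11, 'ceccbedcfddaffbedacacedd')
  12 → (31, 'cedd')
  13 → (4, 'cefaeefceccbedcfddaffbedacacedd')
  14 → (18, 'cfddaffbedacacedd')
  15 → (34, 'd')
  16 → (27, 'dacacedd')
  17 → (21, 'daffbedacacedd')
  18 → (3, 'dcefaeefceccbedcfddaffbedacacedd')
  19 → (17, 'dcfddaffbedacacedd')
  20 → (33, 'dd')
  21 → (20, 'ddaffbedacacedd')
  22 → (12, 'eccbedcfddaffbedacacedd')
  23 → (26, 'edacacedd')
  24 → (16, 'edcfddaffbedacacedd')
  25 → (32, 'edd')
  26 → (8, 'eefceccbedcfddaffbedacacedd')
  27 → (5, 'efaeefceccbedcfddaffbedacacedd')
  28 → (9, 'efceccbedcfddaffbedacacedd')
  29 → (6, 'faeefceccbedcfddaffbedacacedd')
  30 → (24, 'fbedacacedd')
  31 → (0, 'fcbdcefaeefceccbedcfddaffbedacacedd')
  32 → (10, 'fceccbedcfddaffbedacacedd')
  33 → (19, 'fddaffbedacacedd')
  34 → (23, 'ffbedacacedd')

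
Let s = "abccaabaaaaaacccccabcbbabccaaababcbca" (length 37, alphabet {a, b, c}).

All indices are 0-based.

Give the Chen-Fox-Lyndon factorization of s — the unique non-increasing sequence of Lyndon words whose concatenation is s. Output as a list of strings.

emit factor 1: 'abcc' (i=0, period=4)
emit factor 2: 'aab' (i=4, period=3)
emit factor 3: 'aaaaaacccccabcbbabccaaababcbc' (i=7, period=29)
emit factor 4: 'a' (i=36, period=1)

["abcc", "aab", "aaaaaacccccabcbbabccaaababcbc", "a"]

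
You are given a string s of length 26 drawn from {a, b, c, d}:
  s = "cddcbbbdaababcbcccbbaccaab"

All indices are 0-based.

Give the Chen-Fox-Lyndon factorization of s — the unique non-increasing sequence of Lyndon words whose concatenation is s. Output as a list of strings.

["cdd", "c", "bbbd", "aababcbcccbbacc", "aab"]

emit factor 1: 'cdd' (i=0, period=3)
emit factor 2: 'c' (i=3, period=1)
emit factor 3: 'bbbd' (i=4, period=4)
emit factor 4: 'aababcbcccbbacc' (i=8, period=15)
emit factor 5: 'aab' (i=23, period=3)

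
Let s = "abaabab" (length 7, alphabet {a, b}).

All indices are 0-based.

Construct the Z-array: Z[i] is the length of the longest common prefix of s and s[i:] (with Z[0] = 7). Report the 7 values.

[7, 0, 1, 3, 0, 2, 0]

Z[0]=7
i=1: fresh scan; Z[1]=0
i=2: fresh scan; Z[2]=1 grow→box=[2,3)
i=3: fresh scan; Z[3]=3 grow→box=[3,6)
i=4: min(r-i=2, Z[1]=0)=0; Z[4]=0
i=5: min(r-i=1, Z[2]=1)=1; Z[5]=2 grow→box=[5,7)
i=6: min(r-i=1, Z[1]=0)=0; Z[6]=0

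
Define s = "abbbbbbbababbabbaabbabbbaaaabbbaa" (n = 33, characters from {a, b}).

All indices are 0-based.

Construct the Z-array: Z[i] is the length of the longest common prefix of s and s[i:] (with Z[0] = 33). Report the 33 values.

[33, 0, 0, 0, 0, 0, 0, 0, 2, 0, 3, 0, 0, 3, 0, 0, 1, 3, 0, 0, 4, 0, 0, 0, 1, 1, 1, 4, 0, 0, 0, 1, 1]

Z[0]=33
i=1: i≥r, start 0; Z[1]=0
i=2: i≥r, start 0; Z[2]=0
i=3: i≥r, start 0; Z[3]=0
i=4: i≥r, start 0; Z[4]=0
i=5: i≥r, start 0; Z[5]=0
i=6: i≥r, start 0; Z[6]=0
i=7: i≥r, start 0; Z[7]=0
i=8: i≥r, start 0; Z[8]=2 extend→box=[8,10)
i=9: min(r-i=1, Z[1]=0)=0; Z[9]=0
i=10: i≥r, start 0; Z[10]=3 extend→box=[10,13)
i=11: min(r-i=2, Z[1]=0)=0; Z[11]=0
i=12: min(r-i=1, Z[2]=0)=0; Z[12]=0
i=13: i≥r, start 0; Z[13]=3 extend→box=[13,16)
i=14: min(r-i=2, Z[1]=0)=0; Z[14]=0
i=15: min(r-i=1, Z[2]=0)=0; Z[15]=0
i=16: i≥r, start 0; Z[16]=1 extend→box=[16,17)
i=17: i≥r, start 0; Z[17]=3 extend→box=[17,20)
i=18: min(r-i=2, Z[1]=0)=0; Z[18]=0
i=19: min(r-i=1, Z[2]=0)=0; Z[19]=0
i=20: i≥r, start 0; Z[20]=4 extend→box=[20,24)
i=21: min(r-i=3, Z[1]=0)=0; Z[21]=0
i=22: min(r-i=2, Z[2]=0)=0; Z[22]=0
i=23: min(r-i=1, Z[3]=0)=0; Z[23]=0
i=24: i≥r, start 0; Z[24]=1 extend→box=[24,25)
i=25: i≥r, start 0; Z[25]=1 extend→box=[25,26)
i=26: i≥r, start 0; Z[26]=1 extend→box=[26,27)
i=27: i≥r, start 0; Z[27]=4 extend→box=[27,31)
i=28: min(r-i=3, Z[1]=0)=0; Z[28]=0
i=29: min(r-i=2, Z[2]=0)=0; Z[29]=0
i=30: min(r-i=1, Z[3]=0)=0; Z[30]=0
i=31: i≥r, start 0; Z[31]=1 extend→box=[31,32)
i=32: i≥r, start 0; Z[32]=1 extend→box=[32,33)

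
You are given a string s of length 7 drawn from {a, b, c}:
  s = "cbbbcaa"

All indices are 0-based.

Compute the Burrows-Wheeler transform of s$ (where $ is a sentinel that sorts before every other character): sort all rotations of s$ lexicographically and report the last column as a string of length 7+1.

aaccbbb$

rank  rotation  last
    0  $cbbbcaa  a
    1  a$cbbbca  a
    2  aa$cbbbc  c
    3  bbbcaa$c  c
    4  bbcaa$cb  b
    5  bcaa$cbb  b
    6  caa$cbbb  b
    7  cbbbcaa$  $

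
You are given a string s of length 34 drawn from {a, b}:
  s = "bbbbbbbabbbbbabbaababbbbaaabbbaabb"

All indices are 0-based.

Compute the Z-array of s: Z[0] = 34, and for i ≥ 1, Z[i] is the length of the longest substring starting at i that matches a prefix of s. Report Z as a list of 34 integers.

[34, 6, 5, 4, 3, 2, 1, 0, 5, 4, 3, 2, 1, 0, 2, 1, 0, 0, 1, 0, 4, 3, 2, 1, 0, 0, 0, 3, 2, 1, 0, 0, 2, 1]

Z[0]=34
i=1: i≥r, start 0; Z[1]=6 extend→box=[1,7)
i=2: min(r-i=5, Z[1]=6)=5; Z[2]=5
i=3: min(r-i=4, Z[2]=5)=4; Z[3]=4
i=4: min(r-i=3, Z[3]=4)=3; Z[4]=3
i=5: min(r-i=2, Z[4]=3)=2; Z[5]=2
i=6: min(r-i=1, Z[5]=2)=1; Z[6]=1
i=7: i≥r, start 0; Z[7]=0
i=8: i≥r, start 0; Z[8]=5 extend→box=[8,13)
i=9: min(r-i=4, Z[1]=6)=4; Z[9]=4
i=10: min(r-i=3, Z[2]=5)=3; Z[10]=3
i=11: min(r-i=2, Z[3]=4)=2; Z[11]=2
i=12: min(r-i=1, Z[4]=3)=1; Z[12]=1
i=13: i≥r, start 0; Z[13]=0
i=14: i≥r, start 0; Z[14]=2 extend→box=[14,16)
i=15: min(r-i=1, Z[1]=6)=1; Z[15]=1
i=16: i≥r, start 0; Z[16]=0
i=17: i≥r, start 0; Z[17]=0
i=18: i≥r, start 0; Z[18]=1 extend→box=[18,19)
i=19: i≥r, start 0; Z[19]=0
i=20: i≥r, start 0; Z[20]=4 extend→box=[20,24)
i=21: min(r-i=3, Z[1]=6)=3; Z[21]=3
i=22: min(r-i=2, Z[2]=5)=2; Z[22]=2
i=23: min(r-i=1, Z[3]=4)=1; Z[23]=1
i=24: i≥r, start 0; Z[24]=0
i=25: i≥r, start 0; Z[25]=0
i=26: i≥r, start 0; Z[26]=0
i=27: i≥r, start 0; Z[27]=3 extend→box=[27,30)
i=28: min(r-i=2, Z[1]=6)=2; Z[28]=2
i=29: min(r-i=1, Z[2]=5)=1; Z[29]=1
i=30: i≥r, start 0; Z[30]=0
i=31: i≥r, start 0; Z[31]=0
i=32: i≥r, start 0; Z[32]=2 extend→box=[32,34)
i=33: min(r-i=1, Z[1]=6)=1; Z[33]=1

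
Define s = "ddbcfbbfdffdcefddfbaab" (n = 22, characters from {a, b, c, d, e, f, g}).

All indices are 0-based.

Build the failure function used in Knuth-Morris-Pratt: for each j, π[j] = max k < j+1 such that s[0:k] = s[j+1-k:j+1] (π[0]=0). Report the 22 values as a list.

[0, 1, 0, 0, 0, 0, 0, 0, 1, 0, 0, 1, 0, 0, 0, 1, 2, 0, 0, 0, 0, 0]

π[0] = 0
j=1 s[j]='d': π[1]=1 (border 'd')
j=2 s[j]='b': k: 1→0; π[2]=0 (border '')
j=3 s[j]='c': π[3]=0 (border '')
j=4 s[j]='f': π[4]=0 (border '')
j=5 s[j]='b': π[5]=0 (border '')
j=6 s[j]='b': π[6]=0 (border '')
j=7 s[j]='f': π[7]=0 (border '')
j=8 s[j]='d': π[8]=1 (border 'd')
j=9 s[j]='f': k: 1→0; π[9]=0 (border '')
j=10 s[j]='f': π[10]=0 (border '')
j=11 s[j]='d': π[11]=1 (border 'd')
j=12 s[j]='c': k: 1→0; π[12]=0 (border '')
j=13 s[j]='e': π[13]=0 (border '')
j=14 s[j]='f': π[14]=0 (border '')
j=15 s[j]='d': π[15]=1 (border 'd')
j=16 s[j]='d': π[16]=2 (border 'dd')
j=17 s[j]='f': k: 2→1→0; π[17]=0 (border '')
j=18 s[j]='b': π[18]=0 (border '')
j=19 s[j]='a': π[19]=0 (border '')
j=20 s[j]='a': π[20]=0 (border '')
j=21 s[j]='b': π[21]=0 (border '')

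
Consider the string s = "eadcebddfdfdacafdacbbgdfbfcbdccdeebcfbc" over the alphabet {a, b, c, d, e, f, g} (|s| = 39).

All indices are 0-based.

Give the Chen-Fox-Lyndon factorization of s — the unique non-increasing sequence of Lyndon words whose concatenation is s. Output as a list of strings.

emit factor 1: 'e' (i=0, period=1)
emit factor 2: 'adcebddfdfd' (i=1, period=11)
emit factor 3: 'acafdacbbgdfbfcbdccdeebcfbc' (i=12, period=27)

["e", "adcebddfdfd", "acafdacbbgdfbfcbdccdeebcfbc"]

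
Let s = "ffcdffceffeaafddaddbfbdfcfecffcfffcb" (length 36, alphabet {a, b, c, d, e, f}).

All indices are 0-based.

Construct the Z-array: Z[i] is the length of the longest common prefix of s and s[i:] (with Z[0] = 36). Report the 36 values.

Z[0]=36
i=1: outside box; Z[1]=1 grow→box=[1,2)
i=2: outside box; Z[2]=0
i=3: outside box; Z[3]=0
i=4: outside box; Z[4]=3 grow→box=[4,7)
i=5: min(r-i=2, Z[1]=1)=1; Z[5]=1
i=6: min(r-i=1, Z[2]=0)=0; Z[6]=0
i=7: outside box; Z[7]=0
i=8: outside box; Z[8]=2 grow→box=[8,10)
i=9: min(r-i=1, Z[1]=1)=1; Z[9]=1
i=10: outside box; Z[10]=0
i=11: outside box; Z[11]=0
i=12: outside box; Z[12]=0
i=13: outside box; Z[13]=1 grow→box=[13,14)
i=14: outside box; Z[14]=0
i=15: outside box; Z[15]=0
i=16: outside box; Z[16]=0
i=17: outside box; Z[17]=0
i=18: outside box; Z[18]=0
i=19: outside box; Z[19]=0
i=20: outside box; Z[20]=1 grow→box=[20,21)
i=21: outside box; Z[21]=0
i=22: outside box; Z[22]=0
i=23: outside box; Z[23]=1 grow→box=[23,24)
i=24: outside box; Z[24]=0
i=25: outside box; Z[25]=1 grow→box=[25,26)
i=26: outside box; Z[26]=0
i=27: outside box; Z[27]=0
i=28: outside box; Z[28]=3 grow→box=[28,31)
i=29: min(r-i=2, Z[1]=1)=1; Z[29]=1
i=30: min(r-i=1, Z[2]=0)=0; Z[30]=0
i=31: outside box; Z[31]=2 grow→box=[31,33)
i=32: min(r-i=1, Z[1]=1)=1; Z[32]=3 grow→box=[32,35)
i=33: min(r-i=2, Z[1]=1)=1; Z[33]=1
i=34: min(r-i=1, Z[2]=0)=0; Z[34]=0
i=35: outside box; Z[35]=0

[36, 1, 0, 0, 3, 1, 0, 0, 2, 1, 0, 0, 0, 1, 0, 0, 0, 0, 0, 0, 1, 0, 0, 1, 0, 1, 0, 0, 3, 1, 0, 2, 3, 1, 0, 0]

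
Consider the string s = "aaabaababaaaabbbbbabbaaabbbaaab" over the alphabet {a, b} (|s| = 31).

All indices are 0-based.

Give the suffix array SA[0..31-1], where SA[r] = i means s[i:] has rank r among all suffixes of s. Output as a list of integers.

rank→(start, suffix):
  0 → (9, 'aaaabbbbbabbaaabbbaaab')
  1 → (27, 'aaab')
  2 → (0, 'aaabaababaaaabbbbbabbaaabbbaaab')
  3 → (21, 'aaabbbaaab')
  4 → (10, 'aaabbbbbabbaaabbbaaab')
  5 → (28, 'aab')
  6 → (1, 'aabaababaaaabbbbbabbaaabbbaaab')
  7 → (4, 'aababaaaabbbbbabbaaabbbaaab')
  8 → (22, 'aabbbaaab')
  9 → (11, 'aabbbbbabbaaabbbaaab')
  10 → (29, 'ab')
  11 → (7, 'abaaaabbbbbabbaaabbbaaab')
  12 → (2, 'abaababaaaabbbbbabbaaabbbaaab')
  13 → (5, 'ababaaaabbbbbabbaaabbbaaab')
  14 → (18, 'abbaaabbbaaab')
  15 → (23, 'abbbaaab')
  16 → (12, 'abbbbbabbaaabbbaaab')
  17 → (30, 'b')
  18 → (8, 'baaaabbbbbabbaaabbbaaab')
  19 → (26, 'baaab')
  20 → (20, 'baaabbbaaab')
  21 → (3, 'baababaaaabbbbbabbaaabbbaaab')
  22 → (6, 'babaaaabbbbbabbaaabbbaaab')
  23 → (17, 'babbaaabbbaaab')
  24 → (25, 'bbaaab')
  25 → (19, 'bbaaabbbaaab')
  26 → (16, 'bbabbaaabbbaaab')
  27 → (24, 'bbbaaab')
  28 → (15, 'bbbabbaaabbbaaab')
  29 → (14, 'bbbbabbaaabbbaaab')
  30 → (13, 'bbbbbabbaaabbbaaab')

[9, 27, 0, 21, 10, 28, 1, 4, 22, 11, 29, 7, 2, 5, 18, 23, 12, 30, 8, 26, 20, 3, 6, 17, 25, 19, 16, 24, 15, 14, 13]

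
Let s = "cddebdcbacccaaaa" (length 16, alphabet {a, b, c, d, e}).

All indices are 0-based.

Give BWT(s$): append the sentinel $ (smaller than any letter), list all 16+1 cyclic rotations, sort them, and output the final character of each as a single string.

aaaacbcecdca$bcdd

rank  rotation           last
    0  $cddebdcbacccaaaa  a
    1  a$cddebdcbacccaaa  a
    2  aa$cddebdcbacccaa  a
    3  aaa$cddebdcbaccca  a
    4  aaaa$cddebdcbaccc  c
    5  acccaaaa$cddebdcb  b
    6  bacccaaaa$cddebdc  c
    7  bdcbacccaaaa$cdde  e
    8  caaaa$cddebdcbacc  c
    9  cbacccaaaa$cddebd  d
   10  ccaaaa$cddebdcbac  c
   11  cccaaaa$cddebdcba  a
   12  cddebdcbacccaaaa$  $
   13  dcbacccaaaa$cddeb  b
   14  ddebdcbacccaaaa$c  c
   15  debdcbacccaaaa$cd  d
   16  ebdcbacccaaaa$cdd  d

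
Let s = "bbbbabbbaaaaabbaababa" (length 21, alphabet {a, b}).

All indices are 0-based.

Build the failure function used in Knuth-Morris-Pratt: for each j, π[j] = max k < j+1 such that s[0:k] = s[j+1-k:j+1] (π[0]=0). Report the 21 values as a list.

[0, 1, 2, 3, 0, 1, 2, 3, 0, 0, 0, 0, 0, 1, 2, 0, 0, 1, 0, 1, 0]

π[0] = 0
j=1 s[j]='b': π[1]=1 (border 'b')
j=2 s[j]='b': π[2]=2 (border 'bb')
j=3 s[j]='b': π[3]=3 (border 'bbb')
j=4 s[j]='a': k: 3→2→1→0; π[4]=0 (border '')
j=5 s[j]='b': π[5]=1 (border 'b')
j=6 s[j]='b': π[6]=2 (border 'bb')
j=7 s[j]='b': π[7]=3 (border 'bbb')
j=8 s[j]='a': k: 3→2→1→0; π[8]=0 (border '')
j=9 s[j]='a': π[9]=0 (border '')
j=10 s[j]='a': π[10]=0 (border '')
j=11 s[j]='a': π[11]=0 (border '')
j=12 s[j]='a': π[12]=0 (border '')
j=13 s[j]='b': π[13]=1 (border 'b')
j=14 s[j]='b': π[14]=2 (border 'bb')
j=15 s[j]='a': k: 2→1→0; π[15]=0 (border '')
j=16 s[j]='a': π[16]=0 (border '')
j=17 s[j]='b': π[17]=1 (border 'b')
j=18 s[j]='a': k: 1→0; π[18]=0 (border '')
j=19 s[j]='b': π[19]=1 (border 'b')
j=20 s[j]='a': k: 1→0; π[20]=0 (border '')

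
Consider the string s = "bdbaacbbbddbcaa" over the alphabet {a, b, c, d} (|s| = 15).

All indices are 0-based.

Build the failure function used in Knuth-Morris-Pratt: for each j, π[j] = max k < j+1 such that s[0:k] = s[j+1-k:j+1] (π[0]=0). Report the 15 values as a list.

[0, 0, 1, 0, 0, 0, 1, 1, 1, 2, 0, 1, 0, 0, 0]

π[0] = 0
j=1 s[j]='d': π[1]=0 (border '')
j=2 s[j]='b': π[2]=1 (border 'b')
j=3 s[j]='a': k: 1→0; π[3]=0 (border '')
j=4 s[j]='a': π[4]=0 (border '')
j=5 s[j]='c': π[5]=0 (border '')
j=6 s[j]='b': π[6]=1 (border 'b')
j=7 s[j]='b': k: 1→0; π[7]=1 (border 'b')
j=8 s[j]='b': k: 1→0; π[8]=1 (border 'b')
j=9 s[j]='d': π[9]=2 (border 'bd')
j=10 s[j]='d': k: 2→0; π[10]=0 (border '')
j=11 s[j]='b': π[11]=1 (border 'b')
j=12 s[j]='c': k: 1→0; π[12]=0 (border '')
j=13 s[j]='a': π[13]=0 (border '')
j=14 s[j]='a': π[14]=0 (border '')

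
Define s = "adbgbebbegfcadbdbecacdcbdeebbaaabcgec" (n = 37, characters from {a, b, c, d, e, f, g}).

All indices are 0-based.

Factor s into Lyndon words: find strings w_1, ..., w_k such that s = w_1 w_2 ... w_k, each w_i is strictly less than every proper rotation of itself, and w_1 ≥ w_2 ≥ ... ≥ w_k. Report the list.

["adbgbebbegfc", "adbdbec", "acdcbdeebb", "aaabcgec"]

emit factor 1: 'adbgbebbegfc' (i=0, period=12)
emit factor 2: 'adbdbec' (i=12, period=7)
emit factor 3: 'acdcbdeebb' (i=19, period=10)
emit factor 4: 'aaabcgec' (i=29, period=8)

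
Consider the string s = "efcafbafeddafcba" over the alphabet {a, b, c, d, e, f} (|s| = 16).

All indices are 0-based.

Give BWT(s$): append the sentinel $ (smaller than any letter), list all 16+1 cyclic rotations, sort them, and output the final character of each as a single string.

rank  rotation           last
    0  $efcafbafeddafcba  a
    1  a$efcafbafeddafcb  b
    2  afbafeddafcba$efc  c
    3  afcba$efcafbafedd  d
    4  afeddafcba$efcafb  b
    5  ba$efcafbafeddafc  c
    6  bafeddafcba$efcaf  f
    7  cafbafeddafcba$ef  f
    8  cba$efcafbafeddaf  f
    9  dafcba$efcafbafed  d
   10  ddafcba$efcafbafe  e
   11  eddafcba$efcafbaf  f
   12  efcafbafeddafcba$  $
   13  fbafeddafcba$efca  a
   14  fcafbafeddafcba$e  e
   15  fcba$efcafbafedda  a
   16  feddafcba$efcafba  a

abcdbcfffdef$aeaa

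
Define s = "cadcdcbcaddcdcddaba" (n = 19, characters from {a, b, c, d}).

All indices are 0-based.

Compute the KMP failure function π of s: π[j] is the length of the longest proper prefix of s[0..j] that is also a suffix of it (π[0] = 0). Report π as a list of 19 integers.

[0, 0, 0, 1, 0, 1, 0, 1, 2, 3, 0, 1, 0, 1, 0, 0, 0, 0, 0]

π[0] = 0
j=1 s[j]='a': π[1]=0 (border '')
j=2 s[j]='d': π[2]=0 (border '')
j=3 s[j]='c': π[3]=1 (border 'c')
j=4 s[j]='d': k: 1→0; π[4]=0 (border '')
j=5 s[j]='c': π[5]=1 (border 'c')
j=6 s[j]='b': k: 1→0; π[6]=0 (border '')
j=7 s[j]='c': π[7]=1 (border 'c')
j=8 s[j]='a': π[8]=2 (border 'ca')
j=9 s[j]='d': π[9]=3 (border 'cad')
j=10 s[j]='d': k: 3→0; π[10]=0 (border '')
j=11 s[j]='c': π[11]=1 (border 'c')
j=12 s[j]='d': k: 1→0; π[12]=0 (border '')
j=13 s[j]='c': π[13]=1 (border 'c')
j=14 s[j]='d': k: 1→0; π[14]=0 (border '')
j=15 s[j]='d': π[15]=0 (border '')
j=16 s[j]='a': π[16]=0 (border '')
j=17 s[j]='b': π[17]=0 (border '')
j=18 s[j]='a': π[18]=0 (border '')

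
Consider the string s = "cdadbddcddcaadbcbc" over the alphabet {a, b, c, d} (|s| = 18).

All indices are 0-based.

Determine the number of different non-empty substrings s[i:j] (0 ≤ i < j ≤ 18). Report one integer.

149

sorted suffixes:
  #0 SA[0]=11  'aadbcbc'
  #1 SA[1]=12  'adbcbc'
  #2 SA[2]=2  'adbddcddcaadbcbc'
  #3 SA[3]=16  'bc'
  #4 SA[4]=14  'bcbc'
  #5 SA[5]=4  'bddcddcaadbcbc'
  #6 SA[6]=17  'c'
  #7 SA[7]=10  'caadbcbc'
  #8 SA[8]=15  'cbc'
  #9 SA[9]=0  'cdadbddcddcaadbcbc'
  #10 SA[10]=7  'cddcaadbcbc'
  #11 SA[11]=1  'dadbddcddcaadbcbc'
  #12 SA[12]=13  'dbcbc'
  #13 SA[13]=3  'dbddcddcaadbcbc'
  #14 SA[14]=9  'dcaadbcbc'
  #15 SA[15]=6  'dcddcaadbcbc'
  #16 SA[16]=8  'ddcaadbcbc'
  #17 SA[17]=5  'ddcddcaadbcbc'

SA = [11, 12, 2, 16, 14, 4, 17, 10, 15, 0, 7, 1, 13, 3, 9, 6, 8, 5]
[i] adj suffixes → lcp
  [1] 11/12 → 1 ('a')
  [2] 12/2 → 3 ('adb')
  [3] 2/16 → 0 ('')
  [4] 16/14 → 2 ('bc')
  [5] 14/4 → 1 ('b')
  [6] 4/17 → 0 ('')
  [7] 17/10 → 1 ('c')
  [8] 10/15 → 1 ('c')
  [9] 15/0 → 1 ('c')
  [10] 0/7 → 2 ('cd')
  [11] 7/1 → 0 ('')
  [12] 1/13 → 1 ('d')
  [13] 13/3 → 2 ('db')
  [14] 3/9 → 1 ('d')
  [15] 9/6 → 2 ('dc')
  [16] 6/8 → 1 ('d')
  [17] 8/5 → 3 ('ddc')

n(n+1)/2 = 18·19/2 = 171
Σ LCP = 0 + 1 + 3 + 0 + 2 + 1 + 0 + 1 + 1 + 1 + 2 + 0 + 1 + 2 + 1 + 2 + 1 + 3 = 22
distinct = 171 − 22 = 149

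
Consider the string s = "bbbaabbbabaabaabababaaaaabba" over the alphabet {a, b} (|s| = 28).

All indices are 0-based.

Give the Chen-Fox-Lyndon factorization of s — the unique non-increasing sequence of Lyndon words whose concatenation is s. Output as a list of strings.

["b", "b", "b", "aabbbab", "aabaababab", "aaaaabb", "a"]

emit factor 1: 'b' (i=0, period=1)
emit factor 2: 'b' (i=1, period=1)
emit factor 3: 'b' (i=2, period=1)
emit factor 4: 'aabbbab' (i=3, period=7)
emit factor 5: 'aabaababab' (i=10, period=10)
emit factor 6: 'aaaaabb' (i=20, period=7)
emit factor 7: 'a' (i=27, period=1)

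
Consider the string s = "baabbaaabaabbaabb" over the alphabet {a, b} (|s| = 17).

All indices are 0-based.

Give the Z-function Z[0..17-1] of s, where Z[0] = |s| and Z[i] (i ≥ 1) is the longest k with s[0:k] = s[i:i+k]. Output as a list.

Z[0]=17
i=1: i≥r, start 0; Z[1]=0
i=2: i≥r, start 0; Z[2]=0
i=3: i≥r, start 0; Z[3]=1 extend→box=[3,4)
i=4: i≥r, start 0; Z[4]=3 extend→box=[4,7)
i=5: min(r-i=2, Z[1]=0)=0; Z[5]=0
i=6: min(r-i=1, Z[2]=0)=0; Z[6]=0
i=7: i≥r, start 0; Z[7]=0
i=8: i≥r, start 0; Z[8]=7 extend→box=[8,15)
i=9: min(r-i=6, Z[1]=0)=0; Z[9]=0
i=10: min(r-i=5, Z[2]=0)=0; Z[10]=0
i=11: min(r-i=4, Z[3]=1)=1; Z[11]=1
i=12: min(r-i=3, Z[4]=3)=3; Z[12]=5 extend→box=[12,17)
i=13: min(r-i=4, Z[1]=0)=0; Z[13]=0
i=14: min(r-i=3, Z[2]=0)=0; Z[14]=0
i=15: min(r-i=2, Z[3]=1)=1; Z[15]=1
i=16: min(r-i=1, Z[4]=3)=1; Z[16]=1

[17, 0, 0, 1, 3, 0, 0, 0, 7, 0, 0, 1, 5, 0, 0, 1, 1]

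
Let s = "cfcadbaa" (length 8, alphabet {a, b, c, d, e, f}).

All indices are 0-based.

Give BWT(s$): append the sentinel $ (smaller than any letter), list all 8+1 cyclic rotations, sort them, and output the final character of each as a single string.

aabcdf$ac

rank  rotation   last
    0  $cfcadbaa  a
    1  a$cfcadba  a
    2  aa$cfcadb  b
    3  adbaa$cfc  c
    4  baa$cfcad  d
    5  cadbaa$cf  f
    6  cfcadbaa$  $
    7  dbaa$cfca  a
    8  fcadbaa$c  c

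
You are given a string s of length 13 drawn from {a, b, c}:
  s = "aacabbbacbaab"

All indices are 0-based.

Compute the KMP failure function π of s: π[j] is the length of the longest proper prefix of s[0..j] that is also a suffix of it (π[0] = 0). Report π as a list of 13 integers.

π[0] = 0
j=1 s[j]='a': π[1]=1 (border 'a')
j=2 s[j]='c': k: 1→0; π[2]=0 (border '')
j=3 s[j]='a': π[3]=1 (border 'a')
j=4 s[j]='b': k: 1→0; π[4]=0 (border '')
j=5 s[j]='b': π[5]=0 (border '')
j=6 s[j]='b': π[6]=0 (border '')
j=7 s[j]='a': π[7]=1 (border 'a')
j=8 s[j]='c': k: 1→0; π[8]=0 (border '')
j=9 s[j]='b': π[9]=0 (border '')
j=10 s[j]='a': π[10]=1 (border 'a')
j=11 s[j]='a': π[11]=2 (border 'aa')
j=12 s[j]='b': k: 2→1→0; π[12]=0 (border '')

[0, 1, 0, 1, 0, 0, 0, 1, 0, 0, 1, 2, 0]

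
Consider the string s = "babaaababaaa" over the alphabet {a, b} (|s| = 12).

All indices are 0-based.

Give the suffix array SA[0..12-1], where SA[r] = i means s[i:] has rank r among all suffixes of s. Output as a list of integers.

[11, 10, 9, 3, 4, 7, 1, 5, 8, 2, 6, 0]

sorted suffixes:
  #0 SA[0]=11  'a'
  #1 SA[1]=10  'aa'
  #2 SA[2]=9  'aaa'
  #3 SA[3]=3  'aaababaaa'
  #4 SA[4]=4  'aababaaa'
  #5 SA[5]=7  'abaaa'
  #6 SA[6]=1  'abaaababaaa'
  #7 SA[7]=5  'ababaaa'
  #8 SA[8]=8  'baaa'
  #9 SA[9]=2  'baaababaaa'
  #10 SA[10]=6  'babaaa'
  #11 SA[11]=0  'babaaababaaa'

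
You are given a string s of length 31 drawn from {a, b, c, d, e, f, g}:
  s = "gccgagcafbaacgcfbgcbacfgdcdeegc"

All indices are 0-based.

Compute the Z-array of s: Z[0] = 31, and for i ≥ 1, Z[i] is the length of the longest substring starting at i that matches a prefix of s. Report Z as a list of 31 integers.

[31, 0, 0, 1, 0, 2, 0, 0, 0, 0, 0, 0, 0, 2, 0, 0, 0, 2, 0, 0, 0, 0, 0, 1, 0, 0, 0, 0, 0, 2, 0]

Z[0]=31
i=1: outside box; Z[1]=0
i=2: outside box; Z[2]=0
i=3: outside box; Z[3]=1 extend→box=[3,4)
i=4: outside box; Z[4]=0
i=5: outside box; Z[5]=2 extend→box=[5,7)
i=6: min(r-i=1, Z[1]=0)=0; Z[6]=0
i=7: outside box; Z[7]=0
i=8: outside box; Z[8]=0
i=9: outside box; Z[9]=0
i=10: outside box; Z[10]=0
i=11: outside box; Z[11]=0
i=12: outside box; Z[12]=0
i=13: outside box; Z[13]=2 extend→box=[13,15)
i=14: min(r-i=1, Z[1]=0)=0; Z[14]=0
i=15: outside box; Z[15]=0
i=16: outside box; Z[16]=0
i=17: outside box; Z[17]=2 extend→box=[17,19)
i=18: min(r-i=1, Z[1]=0)=0; Z[18]=0
i=19: outside box; Z[19]=0
i=20: outside box; Z[20]=0
i=21: outside box; Z[21]=0
i=22: outside box; Z[22]=0
i=23: outside box; Z[23]=1 extend→box=[23,24)
i=24: outside box; Z[24]=0
i=25: outside box; Z[25]=0
i=26: outside box; Z[26]=0
i=27: outside box; Z[27]=0
i=28: outside box; Z[28]=0
i=29: outside box; Z[29]=2 extend→box=[29,31)
i=30: min(r-i=1, Z[1]=0)=0; Z[30]=0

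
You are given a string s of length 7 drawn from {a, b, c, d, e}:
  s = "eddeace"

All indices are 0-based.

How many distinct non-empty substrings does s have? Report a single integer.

25

sorted suffixes:
  #0 SA[0]=4  'ace'
  #1 SA[1]=5  'ce'
  #2 SA[2]=1  'ddeace'
  #3 SA[3]=2  'deace'
  #4 SA[4]=6  'e'
  #5 SA[5]=3  'eace'
  #6 SA[6]=0  'eddeace'

SA = [4, 5, 1, 2, 6, 3, 0]
rank  pair      lcp
   1  s[4:],s[5:]  0  ''
   2  s[5:],s[1:]  0  ''
   3  s[1:],s[2:]  1  'd'
   4  s[2:],s[6:]  0  ''
   5  s[6:],s[3:]  1  'e'
   6  s[3:],s[0:]  1  'e'

n(n+1)/2 = 7·8/2 = 28
Σ LCP = 0 + 0 + 0 + 1 + 0 + 1 + 1 = 3
distinct = 28 − 3 = 25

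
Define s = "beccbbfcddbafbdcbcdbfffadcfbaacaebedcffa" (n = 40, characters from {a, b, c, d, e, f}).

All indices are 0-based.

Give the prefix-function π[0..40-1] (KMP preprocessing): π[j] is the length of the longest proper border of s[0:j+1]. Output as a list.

π[0] = 0
j=1 s[j]='e': π[1]=0 (border '')
j=2 s[j]='c': π[2]=0 (border '')
j=3 s[j]='c': π[3]=0 (border '')
j=4 s[j]='b': π[4]=1 (border 'b')
j=5 s[j]='b': k: 1→0; π[5]=1 (border 'b')
j=6 s[j]='f': k: 1→0; π[6]=0 (border '')
j=7 s[j]='c': π[7]=0 (border '')
j=8 s[j]='d': π[8]=0 (border '')
j=9 s[j]='d': π[9]=0 (border '')
j=10 s[j]='b': π[10]=1 (border 'b')
j=11 s[j]='a': k: 1→0; π[11]=0 (border '')
j=12 s[j]='f': π[12]=0 (border '')
j=13 s[j]='b': π[13]=1 (border 'b')
j=14 s[j]='d': k: 1→0; π[14]=0 (border '')
j=15 s[j]='c': π[15]=0 (border '')
j=16 s[j]='b': π[16]=1 (border 'b')
j=17 s[j]='c': k: 1→0; π[17]=0 (border '')
j=18 s[j]='d': π[18]=0 (border '')
j=19 s[j]='b': π[19]=1 (border 'b')
j=20 s[j]='f': k: 1→0; π[20]=0 (border '')
j=21 s[j]='f': π[21]=0 (border '')
j=22 s[j]='f': π[22]=0 (border '')
j=23 s[j]='a': π[23]=0 (border '')
j=24 s[j]='d': π[24]=0 (border '')
j=25 s[j]='c': π[25]=0 (border '')
j=26 s[j]='f': π[26]=0 (border '')
j=27 s[j]='b': π[27]=1 (border 'b')
j=28 s[j]='a': k: 1→0; π[28]=0 (border '')
j=29 s[j]='a': π[29]=0 (border '')
j=30 s[j]='c': π[30]=0 (border '')
j=31 s[j]='a': π[31]=0 (border '')
j=32 s[j]='e': π[32]=0 (border '')
j=33 s[j]='b': π[33]=1 (border 'b')
j=34 s[j]='e': π[34]=2 (border 'be')
j=35 s[j]='d': k: 2→0; π[35]=0 (border '')
j=36 s[j]='c': π[36]=0 (border '')
j=37 s[j]='f': π[37]=0 (border '')
j=38 s[j]='f': π[38]=0 (border '')
j=39 s[j]='a': π[39]=0 (border '')

[0, 0, 0, 0, 1, 1, 0, 0, 0, 0, 1, 0, 0, 1, 0, 0, 1, 0, 0, 1, 0, 0, 0, 0, 0, 0, 0, 1, 0, 0, 0, 0, 0, 1, 2, 0, 0, 0, 0, 0]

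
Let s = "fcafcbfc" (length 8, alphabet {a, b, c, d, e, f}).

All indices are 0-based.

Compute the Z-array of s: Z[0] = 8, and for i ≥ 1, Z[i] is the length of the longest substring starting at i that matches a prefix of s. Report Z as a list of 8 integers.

Z[0]=8
i=1: fresh scan; Z[1]=0
i=2: fresh scan; Z[2]=0
i=3: fresh scan; Z[3]=2 extend→box=[3,5)
i=4: min(r-i=1, Z[1]=0)=0; Z[4]=0
i=5: fresh scan; Z[5]=0
i=6: fresh scan; Z[6]=2 extend→box=[6,8)
i=7: min(r-i=1, Z[1]=0)=0; Z[7]=0

[8, 0, 0, 2, 0, 0, 2, 0]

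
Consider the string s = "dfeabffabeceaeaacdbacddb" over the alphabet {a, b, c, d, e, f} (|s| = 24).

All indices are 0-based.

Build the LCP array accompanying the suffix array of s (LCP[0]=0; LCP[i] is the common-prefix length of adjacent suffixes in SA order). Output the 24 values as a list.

[0, 1, 2, 1, 3, 1, 0, 1, 1, 1, 0, 2, 1, 0, 2, 1, 1, 0, 2, 2, 1, 0, 1, 1]

rank→(start, suffix):
  0 → (14, 'aacdbacddb')
  1 → (7, 'abeceaeaacdbacddb')
  2 → (3, 'abffabeceaeaacdbacddb')
  3 → (15, 'acdbacddb')
  4 → (19, 'acddb')
  5 → (12, 'aeaacdbacddb')
  6 → (23, 'b')
  7 → (18, 'bacddb')
  8 → (8, 'beceaeaacdbacddb')
  9 → (4, 'bffabeceaeaacdbacddb')
  10 → (16, 'cdbacddb')
  11 → (20, 'cddb')
  12 → (10, 'ceaeaacdbacddb')
  13 → (22, 'db')
  14 → (17, 'dbacddb')
  15 → (21, 'ddb')
  16 → (0, 'dfeabffabeceaeaacdbacddb')
  17 → (13, 'eaacdbacddb')
  18 → (2, 'eabffabeceaeaacdbacddb')
  19 → (11, 'eaeaacdbacddb')
  20 → (9, 'eceaeaacdbacddb')
  21 → (6, 'fabeceaeaacdbacddb')
  22 → (1, 'feabffabeceaeaacdbacddb')
  23 → (5, 'ffabeceaeaacdbacddb')

SA = [14, 7, 3, 15, 19, 12, 23, 18, 8, 4, 16, 20, 10, 22, 17, 21, 0, 13, 2, 11, 9, 6, 1, 5]
i: (SA[i-1],SA[i]) lcp shared
  1: (14,7) 1 'a'
  2: (7,3) 2 'ab'
  3: (3,15) 1 'a'
  4: (15,19) 3 'acd'
  5: (19,12) 1 'a'
  6: (12,23) 0 ''
  7: (23,18) 1 'b'
  8: (18,8) 1 'b'
  9: (8,4) 1 'b'
  10: (4,16) 0 ''
  11: (16,20) 2 'cd'
  12: (20,10) 1 'c'
  13: (10,22) 0 ''
  14: (22,17) 2 'db'
  15: (17,21) 1 'd'
  16: (21,0) 1 'd'
  17: (0,13) 0 ''
  18: (13,2) 2 'ea'
  19: (2,11) 2 'ea'
  20: (11,9) 1 'e'
  21: (9,6) 0 ''
  22: (6,1) 1 'f'
  23: (1,5) 1 'f'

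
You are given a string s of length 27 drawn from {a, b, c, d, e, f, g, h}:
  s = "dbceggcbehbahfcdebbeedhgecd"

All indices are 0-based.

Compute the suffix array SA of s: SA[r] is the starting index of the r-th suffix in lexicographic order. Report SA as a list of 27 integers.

rank→(start, suffix):
  0 → (11, 'ahfcdebbeedhgecd')
  1 → (10, 'bahfcdebbeedhgecd')
  2 → (17, 'bbeedhgecd')
  3 → (1, 'bceggcbehbahfcdebbeedhgecd')
  4 → (18, 'beedhgecd')
  5 → (7, 'behbahfcdebbeedhgecd')
  6 → (6, 'cbehbahfcdebbeedhgecd')
  7 → (25, 'cd')
  8 → (14, 'cdebbeedhgecd')
  9 → (2, 'ceggcbehbahfcdebbeedhgecd')
  10 → (26, 'd')
  11 → (0, 'dbceggcbehbahfcdebbeedhgecd')
  12 → (15, 'debbeedhgecd')
  13 → (21, 'dhgecd')
  14 → (16, 'ebbeedhgecd')
  15 → (24, 'ecd')
  16 → (20, 'edhgecd')
  17 → (19, 'eedhgecd')
  18 → (3, 'eggcbehbahfcdebbeedhgecd')
  19 → (8, 'ehbahfcdebbeedhgecd')
  20 → (13, 'fcdebbeedhgecd')
  21 → (5, 'gcbehbahfcdebbeedhgecd')
  22 → (23, 'gecd')
  23 → (4, 'ggcbehbahfcdebbeedhgecd')
  24 → (9, 'hbahfcdebbeedhgecd')
  25 → (12, 'hfcdebbeedhgecd')
  26 → (22, 'hgecd')

[11, 10, 17, 1, 18, 7, 6, 25, 14, 2, 26, 0, 15, 21, 16, 24, 20, 19, 3, 8, 13, 5, 23, 4, 9, 12, 22]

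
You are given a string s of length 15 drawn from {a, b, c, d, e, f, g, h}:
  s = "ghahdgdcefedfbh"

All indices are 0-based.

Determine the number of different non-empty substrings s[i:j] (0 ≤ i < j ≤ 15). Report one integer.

sorted suffixes:
  #0 SA[0]=2  'ahdgdcefedfbh'
  #1 SA[1]=13  'bh'
  #2 SA[2]=7  'cefedfbh'
  #3 SA[3]=6  'dcefedfbh'
  #4 SA[4]=11  'dfbh'
  #5 SA[5]=4  'dgdcefedfbh'
  #6 SA[6]=10  'edfbh'
  #7 SA[7]=8  'efedfbh'
  #8 SA[8]=12  'fbh'
  #9 SA[9]=9  'fedfbh'
  #10 SA[10]=5  'gdcefedfbh'
  #11 SA[11]=0  'ghahdgdcefedfbh'
  #12 SA[12]=14  'h'
  #13 SA[13]=1  'hahdgdcefedfbh'
  #14 SA[14]=3  'hdgdcefedfbh'

SA = [2, 13, 7, 6, 11, 4, 10, 8, 12, 9, 5, 0, 14, 1, 3]
[i] adj suffixes → lcp
  [1] 2/13 → 0 ('')
  [2] 13/7 → 0 ('')
  [3] 7/6 → 0 ('')
  [4] 6/11 → 1 ('d')
  [5] 11/4 → 1 ('d')
  [6] 4/10 → 0 ('')
  [7] 10/8 → 1 ('e')
  [8] 8/12 → 0 ('')
  [9] 12/9 → 1 ('f')
  [10] 9/5 → 0 ('')
  [11] 5/0 → 1 ('g')
  [12] 0/14 → 0 ('')
  [13] 14/1 → 1 ('h')
  [14] 1/3 → 1 ('h')

n(n+1)/2 = 15·16/2 = 120
Σ LCP = 0 + 0 + 0 + 0 + 1 + 1 + 0 + 1 + 0 + 1 + 0 + 1 + 0 + 1 + 1 = 7
distinct = 120 − 7 = 113

113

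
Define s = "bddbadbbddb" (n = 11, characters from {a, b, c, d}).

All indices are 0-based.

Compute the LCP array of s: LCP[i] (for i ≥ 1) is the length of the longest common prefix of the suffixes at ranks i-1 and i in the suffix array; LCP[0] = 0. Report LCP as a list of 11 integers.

sorted suffixes:
  #0 SA[0]=4  'adbbddb'
  #1 SA[1]=10  'b'
  #2 SA[2]=3  'badbbddb'
  #3 SA[3]=6  'bbddb'
  #4 SA[4]=7  'bddb'
  #5 SA[5]=0  'bddbadbbddb'
  #6 SA[6]=9  'db'
  #7 SA[7]=2  'dbadbbddb'
  #8 SA[8]=5  'dbbddb'
  #9 SA[9]=8  'ddb'
  #10 SA[10]=1  'ddbadbbddb'

SA = [4, 10, 3, 6, 7, 0, 9, 2, 5, 8, 1]
rank  pair      lcp
   1  s[4:],s[10:]  0  ''
   2  s[10:],s[3:]  1  'b'
   3  s[3:],s[6:]  1  'b'
   4  s[6:],s[7:]  1  'b'
   5  s[7:],s[0:]  4  'bddb'
   6  s[0:],s[9:]  0  ''
   7  s[9:],s[2:]  2  'db'
   8  s[2:],s[5:]  2  'db'
   9  s[5:],s[8:]  1  'd'
  10  s[8:],s[1:]  3  'ddb'

[0, 0, 1, 1, 1, 4, 0, 2, 2, 1, 3]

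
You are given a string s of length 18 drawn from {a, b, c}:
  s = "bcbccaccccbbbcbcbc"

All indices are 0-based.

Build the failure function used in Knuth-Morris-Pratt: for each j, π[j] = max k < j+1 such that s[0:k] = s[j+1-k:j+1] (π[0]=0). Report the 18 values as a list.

[0, 0, 1, 2, 0, 0, 0, 0, 0, 0, 1, 1, 1, 2, 3, 4, 3, 4]

π[0] = 0
j=1 s[j]='c': π[1]=0 (border '')
j=2 s[j]='b': π[2]=1 (border 'b')
j=3 s[j]='c': π[3]=2 (border 'bc')
j=4 s[j]='c': k: 2→0; π[4]=0 (border '')
j=5 s[j]='a': π[5]=0 (border '')
j=6 s[j]='c': π[6]=0 (border '')
j=7 s[j]='c': π[7]=0 (border '')
j=8 s[j]='c': π[8]=0 (border '')
j=9 s[j]='c': π[9]=0 (border '')
j=10 s[j]='b': π[10]=1 (border 'b')
j=11 s[j]='b': k: 1→0; π[11]=1 (border 'b')
j=12 s[j]='b': k: 1→0; π[12]=1 (border 'b')
j=13 s[j]='c': π[13]=2 (border 'bc')
j=14 s[j]='b': π[14]=3 (border 'bcb')
j=15 s[j]='c': π[15]=4 (border 'bcbc')
j=16 s[j]='b': k: 4→2; π[16]=3 (border 'bcb')
j=17 s[j]='c': π[17]=4 (border 'bcbc')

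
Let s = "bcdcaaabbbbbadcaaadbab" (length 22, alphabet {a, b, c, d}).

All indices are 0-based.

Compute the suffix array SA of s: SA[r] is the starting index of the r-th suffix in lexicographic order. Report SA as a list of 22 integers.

[4, 15, 5, 16, 20, 6, 17, 12, 21, 19, 11, 10, 9, 8, 7, 0, 3, 14, 1, 18, 2, 13]

rank | idx | suffix
   0 |   4 | aaabbbbbadcaaadbab
   1 |  15 | aaadbab
   2 |   5 | aabbbbbadcaaadbab
   3 |  16 | aadbab
   4 |  20 | ab
   5 |   6 | abbbbbadcaaadbab
   6 |  17 | adbab
   7 |  12 | adcaaadbab
   8 |  21 | b
   9 |  19 | bab
  10 |  11 | badcaaadbab
  11 |  10 | bbadcaaadbab
  12 |   9 | bbbadcaaadbab
  13 |   8 | bbbbadcaaadbab
  14 |   7 | bbbbbadcaaadbab
  15 |   0 | bcdcaaabbbbbadcaaadbab
  16 |   3 | caaabbbbbadcaaadbab
  17 |  14 | caaadbab
  18 |   1 | cdcaaabbbbbadcaaadbab
  19 |  18 | dbab
  20 |   2 | dcaaabbbbbadcaaadbab
  21 |  13 | dcaaadbab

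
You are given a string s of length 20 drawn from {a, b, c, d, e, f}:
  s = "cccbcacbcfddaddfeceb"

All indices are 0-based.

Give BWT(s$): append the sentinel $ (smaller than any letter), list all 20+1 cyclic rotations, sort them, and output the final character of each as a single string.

rank  rotation               last
    0  $cccbcacbcfddaddfeceb  b
    1  acbcfddaddfeceb$cccbc  c
    2  addfeceb$cccbcacbcfdd  d
    3  b$cccbcacbcfddaddfece  e
    4  bcacbcfddaddfeceb$ccc  c
    5  bcfddaddfeceb$cccbcac  c
    6  cacbcfddaddfeceb$cccb  b
    7  cbcacbcfddaddfeceb$cc  c
    8  cbcfddaddfeceb$cccbca  a
    9  ccbcacbcfddaddfeceb$c  c
   10  cccbcacbcfddaddfeceb$  $
   11  ceb$cccbcacbcfddaddfe  e
   12  cfddaddfeceb$cccbcacb  b
   13  daddfeceb$cccbcacbcfd  d
   14  ddaddfeceb$cccbcacbcf  f
   15  ddfeceb$cccbcacbcfdda  a
   16  dfeceb$cccbcacbcfddad  d
   17  eb$cccbcacbcfddaddfec  c
   18  eceb$cccbcacbcfddaddf  f
   19  fddaddfeceb$cccbcacbc  c
   20  feceb$cccbcacbcfddadd  d

bcdeccbcac$ebdfadcfcd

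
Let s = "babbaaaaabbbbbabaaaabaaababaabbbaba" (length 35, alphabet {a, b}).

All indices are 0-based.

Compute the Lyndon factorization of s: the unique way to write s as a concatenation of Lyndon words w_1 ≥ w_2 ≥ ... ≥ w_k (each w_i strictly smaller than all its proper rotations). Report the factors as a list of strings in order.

emit factor 1: 'b' (i=0, period=1)
emit factor 2: 'abb' (i=1, period=3)
emit factor 3: 'aaaaabbbbbabaaaabaaababaabbbab' (i=4, period=30)
emit factor 4: 'a' (i=34, period=1)

["b", "abb", "aaaaabbbbbabaaaabaaababaabbbab", "a"]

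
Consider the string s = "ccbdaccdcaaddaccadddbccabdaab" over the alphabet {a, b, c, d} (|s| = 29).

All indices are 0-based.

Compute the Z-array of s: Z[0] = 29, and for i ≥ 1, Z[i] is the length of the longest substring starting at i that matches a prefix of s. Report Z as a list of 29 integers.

Z[0]=29
i=1: i≥r, start 0; Z[1]=1 scan→box=[1,2)
i=2: i≥r, start 0; Z[2]=0
i=3: i≥r, start 0; Z[3]=0
i=4: i≥r, start 0; Z[4]=0
i=5: i≥r, start 0; Z[5]=2 scan→box=[5,7)
i=6: min(r-i=1, Z[1]=1)=1; Z[6]=1
i=7: i≥r, start 0; Z[7]=0
i=8: i≥r, start 0; Z[8]=1 scan→box=[8,9)
i=9: i≥r, start 0; Z[9]=0
i=10: i≥r, start 0; Z[10]=0
i=11: i≥r, start 0; Z[11]=0
i=12: i≥r, start 0; Z[12]=0
i=13: i≥r, start 0; Z[13]=0
i=14: i≥r, start 0; Z[14]=2 scan→box=[14,16)
i=15: min(r-i=1, Z[1]=1)=1; Z[15]=1
i=16: i≥r, start 0; Z[16]=0
i=17: i≥r, start 0; Z[17]=0
i=18: i≥r, start 0; Z[18]=0
i=19: i≥r, start 0; Z[19]=0
i=20: i≥r, start 0; Z[20]=0
i=21: i≥r, start 0; Z[21]=2 scan→box=[21,23)
i=22: min(r-i=1, Z[1]=1)=1; Z[22]=1
i=23: i≥r, start 0; Z[23]=0
i=24: i≥r, start 0; Z[24]=0
i=25: i≥r, start 0; Z[25]=0
i=26: i≥r, start 0; Z[26]=0
i=27: i≥r, start 0; Z[27]=0
i=28: i≥r, start 0; Z[28]=0

[29, 1, 0, 0, 0, 2, 1, 0, 1, 0, 0, 0, 0, 0, 2, 1, 0, 0, 0, 0, 0, 2, 1, 0, 0, 0, 0, 0, 0]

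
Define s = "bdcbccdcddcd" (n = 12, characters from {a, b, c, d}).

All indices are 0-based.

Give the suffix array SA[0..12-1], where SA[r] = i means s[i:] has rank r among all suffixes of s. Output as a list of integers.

[3, 0, 2, 4, 10, 5, 7, 11, 1, 9, 6, 8]

rank | idx | suffix
   0 |   3 | bccdcddcd
   1 |   0 | bdcbccdcddcd
   2 |   2 | cbccdcddcd
   3 |   4 | ccdcddcd
   4 |  10 | cd
   5 |   5 | cdcddcd
   6 |   7 | cddcd
   7 |  11 | d
   8 |   1 | dcbccdcddcd
   9 |   9 | dcd
  10 |   6 | dcddcd
  11 |   8 | ddcd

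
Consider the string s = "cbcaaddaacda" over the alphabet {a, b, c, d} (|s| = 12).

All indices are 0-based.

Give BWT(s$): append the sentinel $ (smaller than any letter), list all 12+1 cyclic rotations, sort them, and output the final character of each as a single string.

addcaacb$acda

rank  rotation       last
    0  $cbcaaddaacda  a
    1  a$cbcaaddaacd  d
    2  aacda$cbcaadd  d
    3  aaddaacda$cbc  c
    4  acda$cbcaadda  a
    5  addaacda$cbca  a
    6  bcaaddaacda$c  c
    7  caaddaacda$cb  b
    8  cbcaaddaacda$  $
    9  cda$cbcaaddaa  a
   10  da$cbcaaddaac  c
   11  daacda$cbcaad  d
   12  ddaacda$cbcaa  a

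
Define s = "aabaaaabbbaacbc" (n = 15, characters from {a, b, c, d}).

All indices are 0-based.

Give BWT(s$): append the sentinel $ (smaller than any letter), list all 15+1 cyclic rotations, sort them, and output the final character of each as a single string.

cba$abaaaabbacba

rank  rotation          last
    0  $aabaaaabbbaacbc  c
    1  aaaabbbaacbc$aab  b
    2  aaabbbaacbc$aaba  a
    3  aabaaaabbbaacbc$  $
    4  aabbbaacbc$aabaa  a
    5  aacbc$aabaaaabbb  b
    6  abaaaabbbaacbc$a  a
    7  abbbaacbc$aabaaa  a
    8  acbc$aabaaaabbba  a
    9  baaaabbbaacbc$aa  a
   10  baacbc$aabaaaabb  b
   11  bbaacbc$aabaaaab  b
   12  bbbaacbc$aabaaaa  a
   13  bc$aabaaaabbbaac  c
   14  c$aabaaaabbbaacb  b
   15  cbc$aabaaaabbbaa  a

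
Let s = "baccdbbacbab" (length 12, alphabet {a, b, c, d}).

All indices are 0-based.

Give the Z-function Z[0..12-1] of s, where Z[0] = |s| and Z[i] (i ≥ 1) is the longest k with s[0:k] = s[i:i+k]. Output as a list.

Z[0]=12
i=1: fresh scan; Z[1]=0
i=2: fresh scan; Z[2]=0
i=3: fresh scan; Z[3]=0
i=4: fresh scan; Z[4]=0
i=5: fresh scan; Z[5]=1 extend→box=[5,6)
i=6: fresh scan; Z[6]=3 extend→box=[6,9)
i=7: min(r-i=2, Z[1]=0)=0; Z[7]=0
i=8: min(r-i=1, Z[2]=0)=0; Z[8]=0
i=9: fresh scan; Z[9]=2 extend→box=[9,11)
i=10: min(r-i=1, Z[1]=0)=0; Z[10]=0
i=11: fresh scan; Z[11]=1 extend→box=[11,12)

[12, 0, 0, 0, 0, 1, 3, 0, 0, 2, 0, 1]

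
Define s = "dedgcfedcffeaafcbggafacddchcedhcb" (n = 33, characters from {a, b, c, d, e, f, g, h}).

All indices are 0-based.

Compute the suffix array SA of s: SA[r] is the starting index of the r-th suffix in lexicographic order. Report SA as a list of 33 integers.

[12, 21, 19, 13, 32, 16, 31, 15, 22, 27, 4, 8, 25, 7, 24, 23, 0, 2, 29, 11, 6, 1, 28, 20, 14, 10, 5, 9, 18, 3, 17, 30, 26]

rank→(start, suffix):
  0 → (12, 'aafcbggafacddchcedhcb')
  1 → (21, 'acddchcedhcb')
  2 → (19, 'afacddchcedhcb')
  3 → (13, 'afcbggafacddchcedhcb')
  4 → (32, 'b')
  5 → (16, 'bggafacddchcedhcb')
  6 → (31, 'cb')
  7 → (15, 'cbggafacddchcedhcb')
  8 → (22, 'cddchcedhcb')
  9 → (27, 'cedhcb')
  10 → (4, 'cfedcffeaafcbggafacddchcedhcb')
  11 → (8, 'cffeaafcbggafacddchcedhcb')
  12 → (25, 'chcedhcb')
  13 → (7, 'dcffeaafcbggafacddchcedhcb')
  14 → (24, 'dchcedhcb')
  15 → (23, 'ddchcedhcb')
  16 → (0, 'dedgcfedcffeaafcbggafacddchcedhcb')
  17 → (2, 'dgcfedcffeaafcbggafacddchcedhcb')
  18 → (29, 'dhcb')
  19 → (11, 'eaafcbggafacddchcedhcb')
  20 → (6, 'edcffeaafcbggafacddchcedhcb')
  21 → (1, 'edgcfedcffeaafcbggafacddchcedhcb')
  22 → (28, 'edhcb')
  23 → (20, 'facddchcedhcb')
  24 → (14, 'fcbggafacddchcedhcb')
  25 → (10, 'feaafcbggafacddchcedhcb')
  26 → (5, 'fedcffeaafcbggafacddchcedhcb')
  27 → (9, 'ffeaafcbggafacddchcedhcb')
  28 → (18, 'gafacddchcedhcb')
  29 → (3, 'gcfedcffeaafcbggafacddchcedhcb')
  30 → (17, 'ggafacddchcedhcb')
  31 → (30, 'hcb')
  32 → (26, 'hcedhcb')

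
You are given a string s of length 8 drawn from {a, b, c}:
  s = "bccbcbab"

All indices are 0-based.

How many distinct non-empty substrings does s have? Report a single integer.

rank | idx | suffix
   0 |   6 | ab
   1 |   7 | b
   2 |   5 | bab
   3 |   3 | bcbab
   4 |   0 | bccbcbab
   5 |   4 | cbab
   6 |   2 | cbcbab
   7 |   1 | ccbcbab

SA = [6, 7, 5, 3, 0, 4, 2, 1]
i: (SA[i-1],SA[i]) lcp shared
  1: (6,7) 0 ''
  2: (7,5) 1 'b'
  3: (5,3) 1 'b'
  4: (3,0) 2 'bc'
  5: (0,4) 0 ''
  6: (4,2) 2 'cb'
  7: (2,1) 1 'c'

n(n+1)/2 = 8·9/2 = 36
Σ LCP = 0 + 0 + 1 + 1 + 2 + 0 + 2 + 1 = 7
distinct = 36 − 7 = 29

29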